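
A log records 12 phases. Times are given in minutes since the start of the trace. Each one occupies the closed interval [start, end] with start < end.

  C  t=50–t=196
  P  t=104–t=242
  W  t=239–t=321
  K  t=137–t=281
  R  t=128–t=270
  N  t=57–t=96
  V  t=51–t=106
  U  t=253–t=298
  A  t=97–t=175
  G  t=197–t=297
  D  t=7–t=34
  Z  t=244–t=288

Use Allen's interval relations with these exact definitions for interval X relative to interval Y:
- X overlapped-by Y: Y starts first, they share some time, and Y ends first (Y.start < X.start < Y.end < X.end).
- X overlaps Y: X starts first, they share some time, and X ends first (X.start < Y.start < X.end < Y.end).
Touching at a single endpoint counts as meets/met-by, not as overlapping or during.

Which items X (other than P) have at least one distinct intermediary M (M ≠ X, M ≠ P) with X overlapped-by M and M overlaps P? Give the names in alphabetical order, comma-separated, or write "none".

Target P = [t=104, t=242].
Intermediaries M with M overlaps P: A, C, V.
Via A — items with X overlapped-by A: K, R.
Via C — items with X overlapped-by C: K, R.
Via V — items with X overlapped-by V: A.
Union: A, K, R.

A, K, R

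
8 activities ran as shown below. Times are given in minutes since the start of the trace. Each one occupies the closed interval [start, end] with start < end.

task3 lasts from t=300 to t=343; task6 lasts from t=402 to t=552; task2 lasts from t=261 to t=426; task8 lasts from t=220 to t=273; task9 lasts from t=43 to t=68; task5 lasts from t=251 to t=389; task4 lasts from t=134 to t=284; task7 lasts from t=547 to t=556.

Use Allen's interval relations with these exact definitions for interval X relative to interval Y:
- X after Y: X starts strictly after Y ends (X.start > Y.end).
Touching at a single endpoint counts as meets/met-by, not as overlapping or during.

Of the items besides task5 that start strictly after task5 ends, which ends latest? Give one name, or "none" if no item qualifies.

Target task5 = [t=251, t=389].
task2 [t=261, t=426] → overlapped-by → excluded.
task3 [t=300, t=343] → during → excluded.
task4 [t=134, t=284] → overlaps → excluded.
task6 [t=402, t=552] → after → candidate.
task7 [t=547, t=556] → after → candidate.
task8 [t=220, t=273] → overlaps → excluded.
task9 [t=43, t=68] → before → excluded.
Among candidates, latest end is t=556 → task7.

task7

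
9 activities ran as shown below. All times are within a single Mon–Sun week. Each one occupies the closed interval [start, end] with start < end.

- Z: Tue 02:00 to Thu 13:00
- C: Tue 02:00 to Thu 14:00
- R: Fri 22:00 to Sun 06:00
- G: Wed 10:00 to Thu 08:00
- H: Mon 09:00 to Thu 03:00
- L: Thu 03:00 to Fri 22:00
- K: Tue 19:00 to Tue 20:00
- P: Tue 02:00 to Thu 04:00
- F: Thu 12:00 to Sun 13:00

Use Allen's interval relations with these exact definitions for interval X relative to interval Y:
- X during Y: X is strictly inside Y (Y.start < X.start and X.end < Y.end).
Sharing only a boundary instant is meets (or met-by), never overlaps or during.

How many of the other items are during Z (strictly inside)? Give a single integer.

Target Z = [Tue 02:00, Thu 13:00].
C [Tue 02:00, Thu 14:00] → started-by → no.
F [Thu 12:00, Sun 13:00] → overlapped-by → no.
G [Wed 10:00, Thu 08:00] → during → counts.
H [Mon 09:00, Thu 03:00] → overlaps → no.
K [Tue 19:00, Tue 20:00] → during → counts.
L [Thu 03:00, Fri 22:00] → overlapped-by → no.
P [Tue 02:00, Thu 04:00] → starts → no.
R [Fri 22:00, Sun 06:00] → after → no.
Total: 2.

2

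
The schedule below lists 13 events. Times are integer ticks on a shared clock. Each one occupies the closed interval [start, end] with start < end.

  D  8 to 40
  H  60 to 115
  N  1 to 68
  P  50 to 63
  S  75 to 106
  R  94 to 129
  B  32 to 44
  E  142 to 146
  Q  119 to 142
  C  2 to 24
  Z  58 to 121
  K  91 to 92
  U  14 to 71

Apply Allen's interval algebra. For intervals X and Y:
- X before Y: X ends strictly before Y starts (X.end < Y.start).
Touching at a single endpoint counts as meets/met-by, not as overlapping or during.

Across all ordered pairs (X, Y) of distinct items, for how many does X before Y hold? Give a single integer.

Checking all 156 ordered pairs for relation 'before'; matching pairs in alphabetical order:
(B, E): B before E ✓
(B, H): B before H ✓
(B, K): B before K ✓
(B, P): B before P ✓
(B, Q): B before Q ✓
(B, R): B before R ✓
(B, S): B before S ✓
(B, Z): B before Z ✓
(C, B): C before B ✓
(C, E): C before E ✓
(C, H): C before H ✓
(C, K): C before K ✓
(C, P): C before P ✓
(C, Q): C before Q ✓
(C, R): C before R ✓
(C, S): C before S ✓
(C, Z): C before Z ✓
(D, E): D before E ✓
(D, H): D before H ✓
(D, K): D before K ✓
(D, P): D before P ✓
(D, Q): D before Q ✓
(D, R): D before R ✓
(D, S): D before S ✓
... plus 25 further pairs not listed.
Count: 49.

49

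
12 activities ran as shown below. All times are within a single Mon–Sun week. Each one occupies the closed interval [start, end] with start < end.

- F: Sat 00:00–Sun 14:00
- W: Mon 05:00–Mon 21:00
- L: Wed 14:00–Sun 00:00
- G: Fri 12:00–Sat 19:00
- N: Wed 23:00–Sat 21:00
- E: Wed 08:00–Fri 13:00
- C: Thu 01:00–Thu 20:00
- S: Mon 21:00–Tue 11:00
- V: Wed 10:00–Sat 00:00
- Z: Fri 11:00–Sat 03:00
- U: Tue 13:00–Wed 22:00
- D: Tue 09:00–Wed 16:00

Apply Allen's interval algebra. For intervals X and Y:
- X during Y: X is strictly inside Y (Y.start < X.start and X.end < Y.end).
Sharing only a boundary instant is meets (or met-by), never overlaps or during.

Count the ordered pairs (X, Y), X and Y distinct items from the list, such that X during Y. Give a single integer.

9

Checking all 132 ordered pairs for relation 'during'; matching pairs in alphabetical order:
(C, E): C during E ✓
(C, L): C during L ✓
(C, N): C during N ✓
(C, V): C during V ✓
(G, L): G during L ✓
(G, N): G during N ✓
(N, L): N during L ✓
(Z, L): Z during L ✓
(Z, N): Z during N ✓
Count: 9.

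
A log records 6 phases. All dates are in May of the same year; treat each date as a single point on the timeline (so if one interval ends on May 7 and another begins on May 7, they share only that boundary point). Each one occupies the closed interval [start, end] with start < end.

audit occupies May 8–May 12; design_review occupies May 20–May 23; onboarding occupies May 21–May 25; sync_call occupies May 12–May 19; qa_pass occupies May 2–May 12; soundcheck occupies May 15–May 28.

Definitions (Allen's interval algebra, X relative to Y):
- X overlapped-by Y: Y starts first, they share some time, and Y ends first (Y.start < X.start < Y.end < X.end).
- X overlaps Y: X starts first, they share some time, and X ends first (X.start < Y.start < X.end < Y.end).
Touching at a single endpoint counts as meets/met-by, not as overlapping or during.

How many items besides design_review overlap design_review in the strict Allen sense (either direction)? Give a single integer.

1

Target design_review = [May 20, May 23].
audit [May 8, May 12] → before → no.
onboarding [May 21, May 25] → overlapped-by → counts.
qa_pass [May 2, May 12] → before → no.
soundcheck [May 15, May 28] → contains → no.
sync_call [May 12, May 19] → before → no.
Total: 1.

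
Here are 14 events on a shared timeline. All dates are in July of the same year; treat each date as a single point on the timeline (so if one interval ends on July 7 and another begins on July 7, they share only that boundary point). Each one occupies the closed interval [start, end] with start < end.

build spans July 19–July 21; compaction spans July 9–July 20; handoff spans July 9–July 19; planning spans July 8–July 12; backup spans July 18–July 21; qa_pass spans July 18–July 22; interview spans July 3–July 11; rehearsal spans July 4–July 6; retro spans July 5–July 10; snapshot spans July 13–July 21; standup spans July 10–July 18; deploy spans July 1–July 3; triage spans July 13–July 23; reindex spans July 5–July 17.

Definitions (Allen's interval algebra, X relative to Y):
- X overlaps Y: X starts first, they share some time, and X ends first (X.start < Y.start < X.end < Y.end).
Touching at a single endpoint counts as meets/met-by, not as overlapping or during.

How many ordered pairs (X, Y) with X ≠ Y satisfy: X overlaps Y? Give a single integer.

30

Checking all 182 ordered pairs for relation 'overlaps'; matching pairs in alphabetical order:
(compaction, backup): compaction overlaps backup ✓
(compaction, build): compaction overlaps build ✓
(compaction, qa_pass): compaction overlaps qa_pass ✓
(compaction, snapshot): compaction overlaps snapshot ✓
(compaction, triage): compaction overlaps triage ✓
(handoff, backup): handoff overlaps backup ✓
(handoff, qa_pass): handoff overlaps qa_pass ✓
(handoff, snapshot): handoff overlaps snapshot ✓
(handoff, triage): handoff overlaps triage ✓
(interview, compaction): interview overlaps compaction ✓
(interview, handoff): interview overlaps handoff ✓
(interview, planning): interview overlaps planning ✓
(interview, reindex): interview overlaps reindex ✓
(interview, standup): interview overlaps standup ✓
(planning, compaction): planning overlaps compaction ✓
(planning, handoff): planning overlaps handoff ✓
(planning, standup): planning overlaps standup ✓
(rehearsal, reindex): rehearsal overlaps reindex ✓
(rehearsal, retro): rehearsal overlaps retro ✓
(reindex, compaction): reindex overlaps compaction ✓
(reindex, handoff): reindex overlaps handoff ✓
(reindex, snapshot): reindex overlaps snapshot ✓
(reindex, standup): reindex overlaps standup ✓
(reindex, triage): reindex overlaps triage ✓
... plus 6 further pairs not listed.
Count: 30.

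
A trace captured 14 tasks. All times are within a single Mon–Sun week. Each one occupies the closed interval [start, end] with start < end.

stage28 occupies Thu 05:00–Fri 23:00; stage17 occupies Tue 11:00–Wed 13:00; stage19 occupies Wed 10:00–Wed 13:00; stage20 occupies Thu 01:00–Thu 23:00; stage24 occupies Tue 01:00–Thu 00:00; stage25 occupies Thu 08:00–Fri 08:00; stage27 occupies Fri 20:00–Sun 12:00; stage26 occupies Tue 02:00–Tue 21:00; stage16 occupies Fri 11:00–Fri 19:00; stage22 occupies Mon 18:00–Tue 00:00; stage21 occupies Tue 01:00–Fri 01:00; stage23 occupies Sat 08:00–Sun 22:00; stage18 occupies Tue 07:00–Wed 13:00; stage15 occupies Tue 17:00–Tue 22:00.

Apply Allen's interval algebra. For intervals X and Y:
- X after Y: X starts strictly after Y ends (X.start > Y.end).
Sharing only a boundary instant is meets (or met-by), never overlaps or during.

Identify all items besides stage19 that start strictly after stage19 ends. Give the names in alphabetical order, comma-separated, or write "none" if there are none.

Target stage19 = [Wed 10:00, Wed 13:00].
stage15 [Tue 17:00, Tue 22:00] → before → no.
stage16 [Fri 11:00, Fri 19:00] → after → yes.
stage17 [Tue 11:00, Wed 13:00] → finished-by → no.
stage18 [Tue 07:00, Wed 13:00] → finished-by → no.
stage20 [Thu 01:00, Thu 23:00] → after → yes.
stage21 [Tue 01:00, Fri 01:00] → contains → no.
stage22 [Mon 18:00, Tue 00:00] → before → no.
stage23 [Sat 08:00, Sun 22:00] → after → yes.
stage24 [Tue 01:00, Thu 00:00] → contains → no.
stage25 [Thu 08:00, Fri 08:00] → after → yes.
stage26 [Tue 02:00, Tue 21:00] → before → no.
stage27 [Fri 20:00, Sun 12:00] → after → yes.
stage28 [Thu 05:00, Fri 23:00] → after → yes.
Result: stage16, stage20, stage23, stage25, stage27, stage28.

stage16, stage20, stage23, stage25, stage27, stage28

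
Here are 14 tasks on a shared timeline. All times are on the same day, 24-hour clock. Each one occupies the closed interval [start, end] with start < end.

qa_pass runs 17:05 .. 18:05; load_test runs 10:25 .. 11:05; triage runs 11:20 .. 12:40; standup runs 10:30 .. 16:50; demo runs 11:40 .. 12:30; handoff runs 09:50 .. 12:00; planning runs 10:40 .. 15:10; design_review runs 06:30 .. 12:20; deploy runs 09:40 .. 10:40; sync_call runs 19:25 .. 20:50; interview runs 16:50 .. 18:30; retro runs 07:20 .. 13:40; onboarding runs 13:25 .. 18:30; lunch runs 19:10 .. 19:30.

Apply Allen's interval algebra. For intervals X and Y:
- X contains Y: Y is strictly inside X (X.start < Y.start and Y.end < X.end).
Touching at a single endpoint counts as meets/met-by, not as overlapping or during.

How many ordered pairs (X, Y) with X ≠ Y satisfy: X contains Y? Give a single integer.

Checking all 182 ordered pairs for relation 'contains'; matching pairs in alphabetical order:
(design_review, deploy): design_review contains deploy ✓
(design_review, handoff): design_review contains handoff ✓
(design_review, load_test): design_review contains load_test ✓
(handoff, load_test): handoff contains load_test ✓
(interview, qa_pass): interview contains qa_pass ✓
(onboarding, qa_pass): onboarding contains qa_pass ✓
(planning, demo): planning contains demo ✓
(planning, triage): planning contains triage ✓
(retro, demo): retro contains demo ✓
(retro, deploy): retro contains deploy ✓
(retro, handoff): retro contains handoff ✓
(retro, load_test): retro contains load_test ✓
(retro, triage): retro contains triage ✓
(standup, demo): standup contains demo ✓
(standup, planning): standup contains planning ✓
(standup, triage): standup contains triage ✓
(triage, demo): triage contains demo ✓
Count: 17.

17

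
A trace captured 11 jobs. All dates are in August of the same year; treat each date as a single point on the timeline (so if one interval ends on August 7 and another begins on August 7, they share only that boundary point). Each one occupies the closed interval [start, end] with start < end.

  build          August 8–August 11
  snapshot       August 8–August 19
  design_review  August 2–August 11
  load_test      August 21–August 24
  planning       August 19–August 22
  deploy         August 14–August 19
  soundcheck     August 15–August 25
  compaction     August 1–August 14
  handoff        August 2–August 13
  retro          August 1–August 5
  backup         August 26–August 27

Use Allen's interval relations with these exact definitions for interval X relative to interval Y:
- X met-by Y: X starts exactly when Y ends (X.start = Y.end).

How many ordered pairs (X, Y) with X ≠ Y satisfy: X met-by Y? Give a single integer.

Checking all 110 ordered pairs for relation 'met-by'; matching pairs in alphabetical order:
(deploy, compaction): deploy met-by compaction ✓
(planning, deploy): planning met-by deploy ✓
(planning, snapshot): planning met-by snapshot ✓
Count: 3.

3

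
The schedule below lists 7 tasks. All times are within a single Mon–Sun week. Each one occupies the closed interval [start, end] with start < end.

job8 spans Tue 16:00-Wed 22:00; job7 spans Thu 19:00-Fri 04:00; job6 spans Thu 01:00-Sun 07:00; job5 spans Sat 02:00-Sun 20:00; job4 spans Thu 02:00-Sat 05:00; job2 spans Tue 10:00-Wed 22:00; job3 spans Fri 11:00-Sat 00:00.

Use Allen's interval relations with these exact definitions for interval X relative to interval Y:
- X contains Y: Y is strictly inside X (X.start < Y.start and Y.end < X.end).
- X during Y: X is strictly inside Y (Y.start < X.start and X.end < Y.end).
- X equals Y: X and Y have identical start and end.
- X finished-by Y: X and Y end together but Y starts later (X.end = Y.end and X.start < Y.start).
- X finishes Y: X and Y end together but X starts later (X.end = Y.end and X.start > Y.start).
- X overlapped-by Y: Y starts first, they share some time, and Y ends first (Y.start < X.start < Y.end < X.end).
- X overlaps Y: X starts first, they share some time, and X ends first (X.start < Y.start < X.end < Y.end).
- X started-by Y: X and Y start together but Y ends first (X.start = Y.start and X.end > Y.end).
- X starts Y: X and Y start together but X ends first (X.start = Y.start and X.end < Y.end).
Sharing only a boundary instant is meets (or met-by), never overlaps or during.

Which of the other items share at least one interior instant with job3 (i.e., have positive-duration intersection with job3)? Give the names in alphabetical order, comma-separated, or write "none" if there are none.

job4, job6

Target job3 = [Fri 11:00, Sat 00:00].
job2 [Tue 10:00, Wed 22:00] → before → no.
job4 [Thu 02:00, Sat 05:00] → contains → yes.
job5 [Sat 02:00, Sun 20:00] → after → no.
job6 [Thu 01:00, Sun 07:00] → contains → yes.
job7 [Thu 19:00, Fri 04:00] → before → no.
job8 [Tue 16:00, Wed 22:00] → before → no.
Result: job4, job6.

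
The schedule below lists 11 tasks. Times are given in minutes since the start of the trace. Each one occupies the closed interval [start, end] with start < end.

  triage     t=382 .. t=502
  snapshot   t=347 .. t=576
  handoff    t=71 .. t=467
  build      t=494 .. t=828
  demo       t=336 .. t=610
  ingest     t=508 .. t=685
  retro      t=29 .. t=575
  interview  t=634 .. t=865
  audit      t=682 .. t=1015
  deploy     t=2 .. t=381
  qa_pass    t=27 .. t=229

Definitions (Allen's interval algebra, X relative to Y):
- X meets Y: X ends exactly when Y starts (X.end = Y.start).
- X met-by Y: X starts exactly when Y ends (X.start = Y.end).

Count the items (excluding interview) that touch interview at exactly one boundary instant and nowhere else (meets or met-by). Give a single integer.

Target interview = [t=634, t=865].
audit [t=682, t=1015] → overlapped-by → no.
build [t=494, t=828] → overlaps → no.
demo [t=336, t=610] → before → no.
deploy [t=2, t=381] → before → no.
handoff [t=71, t=467] → before → no.
ingest [t=508, t=685] → overlaps → no.
qa_pass [t=27, t=229] → before → no.
retro [t=29, t=575] → before → no.
snapshot [t=347, t=576] → before → no.
triage [t=382, t=502] → before → no.
Total: 0.

0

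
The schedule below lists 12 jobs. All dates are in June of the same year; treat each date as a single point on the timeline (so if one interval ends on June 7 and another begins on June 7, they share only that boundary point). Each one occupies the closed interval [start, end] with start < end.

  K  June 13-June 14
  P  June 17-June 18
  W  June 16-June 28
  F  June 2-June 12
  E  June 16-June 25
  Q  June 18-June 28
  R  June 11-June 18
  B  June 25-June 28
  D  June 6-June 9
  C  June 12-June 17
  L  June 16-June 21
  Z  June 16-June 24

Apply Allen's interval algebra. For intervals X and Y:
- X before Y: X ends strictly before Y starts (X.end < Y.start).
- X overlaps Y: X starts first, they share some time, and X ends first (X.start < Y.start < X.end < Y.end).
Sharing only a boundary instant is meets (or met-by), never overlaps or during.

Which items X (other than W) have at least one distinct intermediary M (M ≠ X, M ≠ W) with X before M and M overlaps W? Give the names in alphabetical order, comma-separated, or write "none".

D

Target W = [June 16, June 28].
Intermediaries M with M overlaps W: C, R.
Via C — items with X before C: D.
Via R — items with X before R: D.
Union: D.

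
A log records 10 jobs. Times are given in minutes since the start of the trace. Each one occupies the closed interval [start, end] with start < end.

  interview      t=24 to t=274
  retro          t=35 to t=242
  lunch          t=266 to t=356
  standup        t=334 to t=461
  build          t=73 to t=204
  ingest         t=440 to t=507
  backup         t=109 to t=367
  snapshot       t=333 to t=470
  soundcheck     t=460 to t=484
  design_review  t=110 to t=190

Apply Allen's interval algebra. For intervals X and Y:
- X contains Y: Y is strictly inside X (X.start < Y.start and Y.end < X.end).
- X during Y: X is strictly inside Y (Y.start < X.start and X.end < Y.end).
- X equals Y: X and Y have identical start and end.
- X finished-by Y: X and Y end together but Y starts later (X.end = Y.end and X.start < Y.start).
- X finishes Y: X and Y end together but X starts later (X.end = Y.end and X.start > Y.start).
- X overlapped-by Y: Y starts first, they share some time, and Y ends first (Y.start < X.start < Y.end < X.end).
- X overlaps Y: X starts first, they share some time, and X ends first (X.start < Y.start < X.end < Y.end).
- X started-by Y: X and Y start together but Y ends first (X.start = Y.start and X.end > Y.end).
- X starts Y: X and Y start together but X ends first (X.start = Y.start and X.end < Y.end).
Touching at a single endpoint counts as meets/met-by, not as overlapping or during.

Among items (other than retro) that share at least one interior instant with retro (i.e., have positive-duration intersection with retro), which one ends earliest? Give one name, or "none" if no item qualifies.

Target retro = [t=35, t=242].
backup [t=109, t=367] → overlapped-by → candidate.
build [t=73, t=204] → during → candidate.
design_review [t=110, t=190] → during → candidate.
ingest [t=440, t=507] → after → excluded.
interview [t=24, t=274] → contains → candidate.
lunch [t=266, t=356] → after → excluded.
snapshot [t=333, t=470] → after → excluded.
soundcheck [t=460, t=484] → after → excluded.
standup [t=334, t=461] → after → excluded.
Among candidates, earliest end is t=190 → design_review.

design_review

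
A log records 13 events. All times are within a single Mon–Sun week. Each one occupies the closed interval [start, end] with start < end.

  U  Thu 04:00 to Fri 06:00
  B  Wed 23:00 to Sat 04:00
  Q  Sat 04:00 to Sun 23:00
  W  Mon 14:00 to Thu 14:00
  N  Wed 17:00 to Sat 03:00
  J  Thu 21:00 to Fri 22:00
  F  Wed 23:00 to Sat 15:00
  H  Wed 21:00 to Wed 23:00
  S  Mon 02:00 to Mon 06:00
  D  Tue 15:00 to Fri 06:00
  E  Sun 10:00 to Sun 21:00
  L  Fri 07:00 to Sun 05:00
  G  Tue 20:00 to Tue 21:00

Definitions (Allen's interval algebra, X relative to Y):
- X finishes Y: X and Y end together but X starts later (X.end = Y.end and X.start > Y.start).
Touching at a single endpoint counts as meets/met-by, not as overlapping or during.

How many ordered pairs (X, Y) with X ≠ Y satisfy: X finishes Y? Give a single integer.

Checking all 156 ordered pairs for relation 'finishes'; matching pairs in alphabetical order:
(U, D): U finishes D ✓
Count: 1.

1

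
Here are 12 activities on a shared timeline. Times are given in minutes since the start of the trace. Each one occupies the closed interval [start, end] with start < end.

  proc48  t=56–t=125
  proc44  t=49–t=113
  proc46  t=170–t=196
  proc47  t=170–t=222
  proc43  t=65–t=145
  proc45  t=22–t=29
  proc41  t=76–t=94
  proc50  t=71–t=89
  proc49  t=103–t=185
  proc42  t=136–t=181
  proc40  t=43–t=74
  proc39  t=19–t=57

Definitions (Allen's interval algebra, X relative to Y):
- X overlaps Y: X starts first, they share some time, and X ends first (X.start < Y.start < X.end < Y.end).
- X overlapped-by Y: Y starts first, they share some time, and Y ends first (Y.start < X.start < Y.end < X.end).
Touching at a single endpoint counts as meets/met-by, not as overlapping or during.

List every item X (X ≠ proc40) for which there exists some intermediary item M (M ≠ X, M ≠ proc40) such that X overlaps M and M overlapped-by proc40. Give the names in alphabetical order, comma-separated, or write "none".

Target proc40 = [t=43, t=74].
Intermediaries M with M overlapped-by proc40: proc43, proc44, proc48, proc50.
Via proc43 — items with X overlaps proc43: proc44, proc48.
Via proc44 — items with X overlaps proc44: proc39.
Via proc48 — items with X overlaps proc48: proc39, proc44.
Via proc50 — items with X overlaps proc50: none.
Union: proc39, proc44, proc48.

proc39, proc44, proc48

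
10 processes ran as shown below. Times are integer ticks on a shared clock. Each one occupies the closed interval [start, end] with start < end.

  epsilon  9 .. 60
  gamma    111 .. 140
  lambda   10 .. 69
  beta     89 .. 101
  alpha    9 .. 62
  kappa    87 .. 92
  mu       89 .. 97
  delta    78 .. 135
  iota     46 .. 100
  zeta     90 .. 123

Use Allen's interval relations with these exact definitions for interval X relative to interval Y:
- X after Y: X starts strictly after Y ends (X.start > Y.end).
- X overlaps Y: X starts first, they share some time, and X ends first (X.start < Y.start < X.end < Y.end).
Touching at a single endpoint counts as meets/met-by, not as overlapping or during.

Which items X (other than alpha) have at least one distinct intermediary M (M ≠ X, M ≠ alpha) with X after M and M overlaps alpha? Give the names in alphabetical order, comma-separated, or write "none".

Target alpha = [9, 62].
Intermediaries M with M overlaps alpha: none.
Union: none.

none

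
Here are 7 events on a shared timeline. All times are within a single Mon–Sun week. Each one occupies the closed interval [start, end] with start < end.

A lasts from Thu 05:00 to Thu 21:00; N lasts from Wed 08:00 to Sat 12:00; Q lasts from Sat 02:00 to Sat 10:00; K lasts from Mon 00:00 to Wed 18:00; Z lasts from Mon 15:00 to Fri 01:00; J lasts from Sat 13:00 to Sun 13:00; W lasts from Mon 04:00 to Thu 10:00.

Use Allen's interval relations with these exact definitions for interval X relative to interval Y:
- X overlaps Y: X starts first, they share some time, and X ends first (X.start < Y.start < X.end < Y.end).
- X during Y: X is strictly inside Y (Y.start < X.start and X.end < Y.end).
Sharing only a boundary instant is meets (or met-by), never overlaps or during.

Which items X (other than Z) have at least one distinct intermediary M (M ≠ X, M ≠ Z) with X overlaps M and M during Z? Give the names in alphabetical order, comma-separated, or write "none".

Target Z = [Mon 15:00, Fri 01:00].
Intermediaries M with M during Z: A.
Via A — items with X overlaps A: W.
Union: W.

W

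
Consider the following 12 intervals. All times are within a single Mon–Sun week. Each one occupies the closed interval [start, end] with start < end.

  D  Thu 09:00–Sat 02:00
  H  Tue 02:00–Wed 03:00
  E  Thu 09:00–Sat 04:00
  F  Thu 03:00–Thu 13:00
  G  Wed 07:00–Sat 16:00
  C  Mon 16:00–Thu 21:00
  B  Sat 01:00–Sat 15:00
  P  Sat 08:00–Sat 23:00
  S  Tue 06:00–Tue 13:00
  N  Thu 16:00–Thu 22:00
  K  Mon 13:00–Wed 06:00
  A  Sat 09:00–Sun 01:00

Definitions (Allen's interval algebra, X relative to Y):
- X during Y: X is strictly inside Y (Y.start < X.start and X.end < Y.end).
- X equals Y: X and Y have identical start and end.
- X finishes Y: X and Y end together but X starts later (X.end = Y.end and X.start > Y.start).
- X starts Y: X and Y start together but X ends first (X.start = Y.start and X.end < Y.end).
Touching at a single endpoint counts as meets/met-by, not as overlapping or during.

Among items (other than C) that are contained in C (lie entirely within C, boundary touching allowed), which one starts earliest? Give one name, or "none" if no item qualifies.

Target C = [Mon 16:00, Thu 21:00].
A [Sat 09:00, Sun 01:00] → after → excluded.
B [Sat 01:00, Sat 15:00] → after → excluded.
D [Thu 09:00, Sat 02:00] → overlapped-by → excluded.
E [Thu 09:00, Sat 04:00] → overlapped-by → excluded.
F [Thu 03:00, Thu 13:00] → during → candidate.
G [Wed 07:00, Sat 16:00] → overlapped-by → excluded.
H [Tue 02:00, Wed 03:00] → during → candidate.
K [Mon 13:00, Wed 06:00] → overlaps → excluded.
N [Thu 16:00, Thu 22:00] → overlapped-by → excluded.
P [Sat 08:00, Sat 23:00] → after → excluded.
S [Tue 06:00, Tue 13:00] → during → candidate.
Among candidates, earliest start is Tue 02:00 → H.

H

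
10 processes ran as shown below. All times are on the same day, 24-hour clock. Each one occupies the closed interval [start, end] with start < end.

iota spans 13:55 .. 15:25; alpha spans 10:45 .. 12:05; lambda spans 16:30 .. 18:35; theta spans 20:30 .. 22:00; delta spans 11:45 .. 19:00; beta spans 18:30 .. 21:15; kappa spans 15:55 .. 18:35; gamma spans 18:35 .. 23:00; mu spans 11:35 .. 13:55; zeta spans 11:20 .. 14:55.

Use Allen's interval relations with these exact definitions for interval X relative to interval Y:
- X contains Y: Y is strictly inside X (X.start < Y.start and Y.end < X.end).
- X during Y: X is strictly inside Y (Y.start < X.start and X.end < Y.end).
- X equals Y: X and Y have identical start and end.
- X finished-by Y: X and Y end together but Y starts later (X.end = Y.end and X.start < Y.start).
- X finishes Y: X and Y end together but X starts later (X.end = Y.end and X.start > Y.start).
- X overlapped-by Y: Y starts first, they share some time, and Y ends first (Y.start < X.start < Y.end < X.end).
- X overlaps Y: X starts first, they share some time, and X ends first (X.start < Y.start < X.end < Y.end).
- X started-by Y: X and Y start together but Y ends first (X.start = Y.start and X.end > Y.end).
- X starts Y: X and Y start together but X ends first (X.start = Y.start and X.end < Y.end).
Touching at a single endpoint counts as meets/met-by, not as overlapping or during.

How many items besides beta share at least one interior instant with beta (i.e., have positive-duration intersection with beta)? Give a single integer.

5

Target beta = [18:30, 21:15].
alpha [10:45, 12:05] → before → no.
delta [11:45, 19:00] → overlaps → counts.
gamma [18:35, 23:00] → overlapped-by → counts.
iota [13:55, 15:25] → before → no.
kappa [15:55, 18:35] → overlaps → counts.
lambda [16:30, 18:35] → overlaps → counts.
mu [11:35, 13:55] → before → no.
theta [20:30, 22:00] → overlapped-by → counts.
zeta [11:20, 14:55] → before → no.
Total: 5.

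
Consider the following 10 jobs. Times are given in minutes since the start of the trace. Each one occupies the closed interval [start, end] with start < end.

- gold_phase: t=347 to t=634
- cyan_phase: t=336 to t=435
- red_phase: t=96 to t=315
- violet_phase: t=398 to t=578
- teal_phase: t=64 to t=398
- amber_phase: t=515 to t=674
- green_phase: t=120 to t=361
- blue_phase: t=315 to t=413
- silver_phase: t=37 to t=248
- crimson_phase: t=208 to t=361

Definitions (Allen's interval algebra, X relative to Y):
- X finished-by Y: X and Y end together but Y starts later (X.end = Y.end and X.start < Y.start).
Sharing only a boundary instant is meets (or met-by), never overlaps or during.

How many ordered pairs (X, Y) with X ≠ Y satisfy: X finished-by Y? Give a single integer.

Checking all 90 ordered pairs for relation 'finished-by'; matching pairs in alphabetical order:
(green_phase, crimson_phase): green_phase finished-by crimson_phase ✓
Count: 1.

1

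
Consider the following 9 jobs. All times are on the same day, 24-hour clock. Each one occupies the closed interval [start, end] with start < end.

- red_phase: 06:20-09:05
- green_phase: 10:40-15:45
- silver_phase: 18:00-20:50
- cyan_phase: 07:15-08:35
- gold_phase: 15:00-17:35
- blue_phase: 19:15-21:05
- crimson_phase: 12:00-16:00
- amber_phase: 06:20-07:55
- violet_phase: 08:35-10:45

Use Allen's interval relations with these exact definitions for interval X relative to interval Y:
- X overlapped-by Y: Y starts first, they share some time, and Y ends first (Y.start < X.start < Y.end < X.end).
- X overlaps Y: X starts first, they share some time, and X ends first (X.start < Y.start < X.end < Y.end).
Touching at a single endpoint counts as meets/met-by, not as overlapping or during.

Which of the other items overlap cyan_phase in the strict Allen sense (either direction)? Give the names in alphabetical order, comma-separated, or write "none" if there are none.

amber_phase

Target cyan_phase = [07:15, 08:35].
amber_phase [06:20, 07:55] → overlaps → yes.
blue_phase [19:15, 21:05] → after → no.
crimson_phase [12:00, 16:00] → after → no.
gold_phase [15:00, 17:35] → after → no.
green_phase [10:40, 15:45] → after → no.
red_phase [06:20, 09:05] → contains → no.
silver_phase [18:00, 20:50] → after → no.
violet_phase [08:35, 10:45] → met-by → no.
Result: amber_phase.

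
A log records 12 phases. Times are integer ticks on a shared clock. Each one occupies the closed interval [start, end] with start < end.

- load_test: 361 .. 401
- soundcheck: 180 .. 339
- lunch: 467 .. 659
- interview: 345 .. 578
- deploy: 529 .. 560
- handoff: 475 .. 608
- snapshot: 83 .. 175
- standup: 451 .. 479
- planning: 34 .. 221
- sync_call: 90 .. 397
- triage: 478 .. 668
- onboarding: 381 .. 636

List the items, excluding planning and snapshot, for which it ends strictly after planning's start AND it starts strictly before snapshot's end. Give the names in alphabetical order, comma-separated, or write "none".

sync_call

Conditions: its end is strictly after planning's start (X.end > 34) AND its start is strictly before snapshot's end (X.start < 175).
deploy: end 560 > 34? ✓; start 529 < 175? ✗ → no.
handoff: end 608 > 34? ✓; start 475 < 175? ✗ → no.
interview: end 578 > 34? ✓; start 345 < 175? ✗ → no.
load_test: end 401 > 34? ✓; start 361 < 175? ✗ → no.
lunch: end 659 > 34? ✓; start 467 < 175? ✗ → no.
onboarding: end 636 > 34? ✓; start 381 < 175? ✗ → no.
soundcheck: end 339 > 34? ✓; start 180 < 175? ✗ → no.
standup: end 479 > 34? ✓; start 451 < 175? ✗ → no.
sync_call: end 397 > 34? ✓; start 90 < 175? ✓ → yes.
triage: end 668 > 34? ✓; start 478 < 175? ✗ → no.
Result: sync_call.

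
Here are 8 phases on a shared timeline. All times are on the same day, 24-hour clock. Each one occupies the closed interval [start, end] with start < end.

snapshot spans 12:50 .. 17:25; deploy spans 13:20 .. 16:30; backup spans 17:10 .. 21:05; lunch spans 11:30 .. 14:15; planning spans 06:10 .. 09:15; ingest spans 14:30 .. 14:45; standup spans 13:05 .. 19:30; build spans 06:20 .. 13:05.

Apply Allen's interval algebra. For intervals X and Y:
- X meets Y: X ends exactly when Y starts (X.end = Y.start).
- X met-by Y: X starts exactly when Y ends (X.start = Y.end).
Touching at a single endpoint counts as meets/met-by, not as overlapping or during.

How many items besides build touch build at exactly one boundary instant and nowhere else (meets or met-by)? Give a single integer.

Target build = [06:20, 13:05].
backup [17:10, 21:05] → after → no.
deploy [13:20, 16:30] → after → no.
ingest [14:30, 14:45] → after → no.
lunch [11:30, 14:15] → overlapped-by → no.
planning [06:10, 09:15] → overlaps → no.
snapshot [12:50, 17:25] → overlapped-by → no.
standup [13:05, 19:30] → met-by → counts.
Total: 1.

1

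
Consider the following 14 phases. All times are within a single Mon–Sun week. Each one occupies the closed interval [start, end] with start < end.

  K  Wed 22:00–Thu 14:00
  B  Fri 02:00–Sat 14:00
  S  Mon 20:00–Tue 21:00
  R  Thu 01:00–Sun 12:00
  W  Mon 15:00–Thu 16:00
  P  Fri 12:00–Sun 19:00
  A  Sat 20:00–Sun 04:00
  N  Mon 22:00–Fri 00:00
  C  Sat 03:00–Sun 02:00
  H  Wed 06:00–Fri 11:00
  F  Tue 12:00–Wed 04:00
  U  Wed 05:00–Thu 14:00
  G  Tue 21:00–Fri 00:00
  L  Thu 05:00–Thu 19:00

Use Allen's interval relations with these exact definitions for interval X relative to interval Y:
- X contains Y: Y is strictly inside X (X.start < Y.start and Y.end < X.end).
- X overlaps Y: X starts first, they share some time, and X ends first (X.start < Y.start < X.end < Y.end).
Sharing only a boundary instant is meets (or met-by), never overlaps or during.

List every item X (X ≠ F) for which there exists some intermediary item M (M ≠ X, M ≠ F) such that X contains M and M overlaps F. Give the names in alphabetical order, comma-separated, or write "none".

W

Target F = [Tue 12:00, Wed 04:00].
Intermediaries M with M overlaps F: S.
Via S — items with X contains S: W.
Union: W.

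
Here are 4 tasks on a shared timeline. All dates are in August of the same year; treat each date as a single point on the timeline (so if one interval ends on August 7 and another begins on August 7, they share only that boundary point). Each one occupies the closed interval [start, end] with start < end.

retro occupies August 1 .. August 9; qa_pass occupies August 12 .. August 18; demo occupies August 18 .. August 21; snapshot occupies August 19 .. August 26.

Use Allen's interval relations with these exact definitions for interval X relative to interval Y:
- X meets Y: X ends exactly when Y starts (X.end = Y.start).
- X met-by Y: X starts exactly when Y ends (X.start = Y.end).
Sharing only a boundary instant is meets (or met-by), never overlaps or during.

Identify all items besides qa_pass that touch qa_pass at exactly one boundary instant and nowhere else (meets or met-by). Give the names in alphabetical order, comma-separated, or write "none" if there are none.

demo

Target qa_pass = [August 12, August 18].
demo [August 18, August 21] → met-by → yes.
retro [August 1, August 9] → before → no.
snapshot [August 19, August 26] → after → no.
Result: demo.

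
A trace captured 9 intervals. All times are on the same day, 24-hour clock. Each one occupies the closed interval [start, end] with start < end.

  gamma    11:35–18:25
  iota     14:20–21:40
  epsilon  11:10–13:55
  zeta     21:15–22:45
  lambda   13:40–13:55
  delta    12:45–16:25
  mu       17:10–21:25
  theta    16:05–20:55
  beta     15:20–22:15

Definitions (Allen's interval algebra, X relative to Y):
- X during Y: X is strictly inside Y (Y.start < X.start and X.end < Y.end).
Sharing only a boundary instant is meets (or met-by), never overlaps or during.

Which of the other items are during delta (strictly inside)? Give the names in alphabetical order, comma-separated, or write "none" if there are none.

Target delta = [12:45, 16:25].
beta [15:20, 22:15] → overlapped-by → no.
epsilon [11:10, 13:55] → overlaps → no.
gamma [11:35, 18:25] → contains → no.
iota [14:20, 21:40] → overlapped-by → no.
lambda [13:40, 13:55] → during → yes.
mu [17:10, 21:25] → after → no.
theta [16:05, 20:55] → overlapped-by → no.
zeta [21:15, 22:45] → after → no.
Result: lambda.

lambda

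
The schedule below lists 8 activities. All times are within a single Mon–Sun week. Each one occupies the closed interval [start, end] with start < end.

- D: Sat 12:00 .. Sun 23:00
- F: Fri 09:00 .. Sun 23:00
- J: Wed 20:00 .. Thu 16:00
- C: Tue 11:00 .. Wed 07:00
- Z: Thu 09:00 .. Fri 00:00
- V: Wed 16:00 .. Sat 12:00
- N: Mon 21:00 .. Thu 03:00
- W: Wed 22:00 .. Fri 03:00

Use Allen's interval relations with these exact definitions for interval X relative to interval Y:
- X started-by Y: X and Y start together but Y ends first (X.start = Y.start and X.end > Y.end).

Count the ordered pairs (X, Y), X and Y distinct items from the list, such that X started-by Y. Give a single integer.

0

Checking all 56 ordered pairs for relation 'started-by'; matching pairs in alphabetical order:
No pair satisfies it.
Count: 0.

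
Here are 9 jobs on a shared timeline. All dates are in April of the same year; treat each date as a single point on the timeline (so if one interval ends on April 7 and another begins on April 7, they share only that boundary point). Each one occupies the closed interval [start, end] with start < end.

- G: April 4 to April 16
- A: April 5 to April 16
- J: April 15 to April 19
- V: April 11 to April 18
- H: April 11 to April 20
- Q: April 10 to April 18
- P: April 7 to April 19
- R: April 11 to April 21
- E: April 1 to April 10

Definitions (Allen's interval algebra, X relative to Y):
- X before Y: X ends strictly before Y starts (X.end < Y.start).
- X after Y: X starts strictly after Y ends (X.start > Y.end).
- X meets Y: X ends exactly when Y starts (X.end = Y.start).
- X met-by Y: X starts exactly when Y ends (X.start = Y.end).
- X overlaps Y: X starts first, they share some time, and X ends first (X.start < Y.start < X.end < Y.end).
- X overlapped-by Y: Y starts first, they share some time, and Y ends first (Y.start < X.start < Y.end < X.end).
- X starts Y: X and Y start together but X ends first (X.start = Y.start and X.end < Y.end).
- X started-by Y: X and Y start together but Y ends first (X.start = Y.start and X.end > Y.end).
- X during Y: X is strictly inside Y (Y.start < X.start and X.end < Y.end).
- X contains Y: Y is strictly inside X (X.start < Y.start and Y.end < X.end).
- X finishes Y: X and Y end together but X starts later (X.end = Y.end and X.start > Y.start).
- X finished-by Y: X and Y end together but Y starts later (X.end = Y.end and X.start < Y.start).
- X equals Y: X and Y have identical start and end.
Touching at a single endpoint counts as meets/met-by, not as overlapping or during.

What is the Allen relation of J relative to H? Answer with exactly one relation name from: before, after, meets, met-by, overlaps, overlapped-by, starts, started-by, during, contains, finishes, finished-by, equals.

during

J = [April 15, April 19]; H = [April 11, April 20].
Compare endpoints: J.start > H.start, J.start < H.end, J.end > H.start, J.end < H.end.
That pattern is 'during'.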